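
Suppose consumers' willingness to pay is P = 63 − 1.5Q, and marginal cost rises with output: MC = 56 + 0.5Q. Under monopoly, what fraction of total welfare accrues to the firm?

PS/TS = 0.7

The monopolist equates marginal revenue to marginal cost: 63 − 3Q = 56 + 0.5Q, so Q = 2. From demand, P = 60.
CS = ½·(63 − 60)·2 = 3.
PS = P·Q − VC(Q) = 60·2 − (56·2 + ½·0.5·2²) = 7.
Share captured = PS/TS = 7/10 = 0.7.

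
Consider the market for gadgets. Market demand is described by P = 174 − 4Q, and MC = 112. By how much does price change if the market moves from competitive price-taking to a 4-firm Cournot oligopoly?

Perfect competition: P = MC = 112, so 174 − 4Q = 112 and Q = 15.5.
With 4 symmetric Cournot firms, each firm's FOC gives 174 − 20q = 112, so q = 3.1, Q = 4·3.1 = 12.4, and P = 124.4.
Change in price: 124.4 − 112 = 12.4.

Price rises by 12.4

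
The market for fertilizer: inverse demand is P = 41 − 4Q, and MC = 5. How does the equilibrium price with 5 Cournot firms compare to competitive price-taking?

Cournot: P = 11; Competition: P = 5

With 5 symmetric Cournot firms, each firm's FOC gives 41 − 24q = 5, so q = 1.5, Q = 5·1.5 = 7.5, and P = 11.
Competitive firms price at marginal cost: P = 5, giving Q = 9.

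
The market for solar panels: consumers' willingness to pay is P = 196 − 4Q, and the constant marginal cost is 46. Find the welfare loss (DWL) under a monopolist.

DWL = 703.125

Perfect competition: P = MC = 46, so 196 − 4Q = 46 and Q = 37.5.
The monopolist equates marginal revenue to marginal cost: 196 − 8Q = 46, so Q = 18.75. From demand, P = 121.
DWL is the triangle between Q = 18.75 and Q = 37.5: ½·(37.5 − 18.75)·(121 − 46) = 703.125.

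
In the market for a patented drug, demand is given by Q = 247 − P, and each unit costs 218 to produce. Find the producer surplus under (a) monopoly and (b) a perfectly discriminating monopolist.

Monopoly: PS = 210.25; Perfect PD: PS = 420.5

Inverting demand: P = 247 − Q.
The monopolist equates marginal revenue to marginal cost: 247 − 2Q = 218, so Q = 14.5. From demand, P = 232.5.
PS = (232.5 − 218)·14.5 = 210.25.
A perfectly discriminating monopolist sells every unit with P(Q) ≥ MC(Q), so output equals the competitive quantity Q = 29. Each buyer pays their reservation price, so CS = 0 and the firm captures all surplus.
PS = ½·(247 − 218)·29 = 420.5.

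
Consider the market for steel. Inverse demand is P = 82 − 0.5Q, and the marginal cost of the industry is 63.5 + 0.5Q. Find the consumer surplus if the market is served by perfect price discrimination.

With perfect price discrimination, output is the efficient level Q = 18.5 (where demand meets MC), but every buyer pays their willingness to pay: CS = 0 and PS = total surplus.
CS = 0.

CS = 0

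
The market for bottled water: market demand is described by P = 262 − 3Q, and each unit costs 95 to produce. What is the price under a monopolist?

P = 178.5

The monopolist equates marginal revenue to marginal cost: 262 − 6Q = 95, so Q = 167/6. From demand, P = 178.5.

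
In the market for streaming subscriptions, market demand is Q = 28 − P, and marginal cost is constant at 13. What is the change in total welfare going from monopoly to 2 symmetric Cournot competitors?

TS rises by 15.625

Inverting demand: P = 28 − Q.
The monopolist equates marginal revenue to marginal cost: 28 − 2Q = 13, so Q = 7.5. From demand, P = 20.5.
CS = ½·(28 − 20.5)·7.5 = 28.125; PS = (20.5 − 13)·7.5 = 56.25; TS = 84.375.
With 2 symmetric Cournot firms, each firm's FOC gives 28 − 3q = 13, so q = 5, Q = 2·5 = 10, and P = 18.
CS = ½·(28 − 18)·10 = 50; PS = (18 − 13)·10 = 50; TS = 100.
Change in total welfare: 100 − 84.375 = 15.625.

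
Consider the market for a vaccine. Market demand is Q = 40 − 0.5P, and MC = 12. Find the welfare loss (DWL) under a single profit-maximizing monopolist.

DWL = 289

Inverting demand: P = 80 − 2Q.
Perfect competition: P = MC = 12, so 80 − 2Q = 12 and Q = 34.
The monopolist equates marginal revenue to marginal cost: 80 − 4Q = 12, so Q = 17. From demand, P = 46.
DWL is the triangle between Q = 17 and Q = 34: ½·(34 − 17)·(46 − 12) = 289.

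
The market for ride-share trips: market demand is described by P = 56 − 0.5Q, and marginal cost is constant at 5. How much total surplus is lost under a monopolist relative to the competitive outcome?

Under competition P = MC = 5, so Q = (56 − 5)/0.5 = 102.
A monopolist chooses Q where MR = MC. MR = 56 − Q; setting this equal to 5 gives Q = 51 and P = 30.5.
DWL is the triangle between Q = 51 and Q = 102: ½·(102 − 51)·(30.5 − 5) = 650.25.

DWL = 650.25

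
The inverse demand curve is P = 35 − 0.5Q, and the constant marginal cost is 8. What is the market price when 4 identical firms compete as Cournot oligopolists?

Cournot with 4 identical firms: the symmetric best-response condition is 35 − 2.5q = 8. Each firm produces q = 10.8, total output Q = 43.2, price P = 13.4.

P = 13.4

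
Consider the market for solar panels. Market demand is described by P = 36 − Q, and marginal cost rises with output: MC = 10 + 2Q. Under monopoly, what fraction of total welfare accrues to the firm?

A monopolist chooses Q where MR = MC. MR = 36 − 2Q; setting this equal to 10 + 2Q gives Q = 6.5 and P = 29.5.
CS = ½·(36 − 29.5)·6.5 = 21.125.
PS = P·Q − VC(Q) = 29.5·6.5 − (10·6.5 + ½·2·6.5²) = 84.5.
Share captured = PS/TS = 84.5/105.625 = 0.8.

PS/TS = 0.8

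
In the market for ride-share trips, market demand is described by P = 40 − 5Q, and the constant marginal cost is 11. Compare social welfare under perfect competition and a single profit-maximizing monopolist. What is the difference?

TS falls by 21.025

Under competition P = MC = 11, so Q = (40 − 11)/5 = 5.8.
CS = ½·(40 − 11)·5.8 = 84.1; PS = (11 − 11)·5.8 = 0; TS = 84.1.
The monopolist equates marginal revenue to marginal cost: 40 − 10Q = 11, so Q = 2.9. From demand, P = 25.5.
CS = ½·(40 − 25.5)·2.9 = 21.025; PS = (25.5 − 11)·2.9 = 42.05; TS = 63.075.
Change in social welfare: 63.075 − 84.1 = −21.025.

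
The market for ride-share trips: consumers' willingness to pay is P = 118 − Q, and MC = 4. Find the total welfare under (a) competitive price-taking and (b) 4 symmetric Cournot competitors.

Competition: TS = 6498; Cournot: TS = 6238.08

Competitive firms price at marginal cost: P = 4, giving Q = 114.
CS = ½·(118 − 4)·114 = 6498; PS = (4 − 4)·114 = 0; TS = 6498.
With 4 symmetric Cournot firms, each firm's FOC gives 118 − 5q = 4, so q = 22.8, Q = 4·22.8 = 91.2, and P = 26.8.
CS = ½·(118 − 26.8)·91.2 = 4158.72; PS = (26.8 − 4)·91.2 = 2079.36; TS = 6238.08.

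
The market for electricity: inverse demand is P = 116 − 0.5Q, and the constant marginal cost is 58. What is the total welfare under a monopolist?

The monopolist equates marginal revenue to marginal cost: 116 − Q = 58, so Q = 58. From demand, P = 87.
CS = ½·(116 − 87)·58 = 841; PS = (87 − 58)·58 = 1682; TS = 2523.

TS = 2523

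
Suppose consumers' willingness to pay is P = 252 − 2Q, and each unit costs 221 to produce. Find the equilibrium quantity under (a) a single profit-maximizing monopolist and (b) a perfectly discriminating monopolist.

Monopoly: Q = 7.75; Perfect PD: Q = 15.5

The monopolist equates marginal revenue to marginal cost: 252 − 4Q = 221, so Q = 7.75. From demand, P = 236.5.
A perfectly discriminating monopolist sells every unit with P(Q) ≥ MC(Q), so output equals the competitive quantity Q = 15.5. Each buyer pays their reservation price, so CS = 0 and the firm captures all surplus.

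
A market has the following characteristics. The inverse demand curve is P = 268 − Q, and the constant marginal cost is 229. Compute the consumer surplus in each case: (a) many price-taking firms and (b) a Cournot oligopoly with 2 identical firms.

Competition: CS = 760.5; Cournot: CS = 338

Under competition P = MC = 229, so Q = (268 − 229)/1 = 39.
CS = ½·(268 − 229)·39 = 760.5.
Cournot with 2 identical firms: the symmetric best-response condition is 268 − 3q = 229. Each firm produces q = 13, total output Q = 26, price P = 242.
CS = ½·(268 − 242)·26 = 338.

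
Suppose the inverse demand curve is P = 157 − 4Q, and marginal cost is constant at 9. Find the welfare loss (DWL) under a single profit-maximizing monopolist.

DWL = 684.5

Under competition P = MC = 9, so Q = (157 − 9)/4 = 37.
A monopolist chooses Q where MR = MC. MR = 157 − 8Q; setting this equal to 9 gives Q = 18.5 and P = 83.
DWL is the triangle between Q = 18.5 and Q = 37: ½·(37 − 18.5)·(83 − 9) = 684.5.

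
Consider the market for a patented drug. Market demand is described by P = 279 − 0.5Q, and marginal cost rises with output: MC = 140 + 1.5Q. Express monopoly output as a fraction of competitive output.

The monopolist equates marginal revenue to marginal cost: 279 − Q = 140 + 1.5Q, so Q = 55.6. From demand, P = 251.2.
Under competition P = MC: 279 − 0.5Q = 140 + 1.5Q ⇒ Q = 69.5, P = 244.25.
Ratio Q_m/Q_c = 55.6/69.5 = 0.8.

Q_m/Q_c = 0.8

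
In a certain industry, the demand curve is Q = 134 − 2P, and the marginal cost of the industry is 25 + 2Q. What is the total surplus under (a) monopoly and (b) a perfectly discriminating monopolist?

Monopoly: TS = 343; Perfect PD: TS = 352.8

Inverting demand: P = 67 − 0.5Q.
The monopolist equates marginal revenue to marginal cost: 67 − Q = 25 + 2Q, so Q = 14. From demand, P = 60.
CS = ½·(67 − 60)·14 = 49; PS = (60·14 − 25·14 − ½·2·14²) = 294; TS = 343.
Under first-degree price discrimination the firm charges each unit its demand price and produces up to where P = MC, i.e. Q = 16.8. Consumer surplus is zero; producer surplus equals total surplus.
TS = 352.8 (equal to competitive TS).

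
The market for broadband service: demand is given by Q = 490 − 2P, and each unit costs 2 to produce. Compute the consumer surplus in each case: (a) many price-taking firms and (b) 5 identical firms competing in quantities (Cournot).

Inverting demand: P = 245 − 0.5Q.
Perfect competition: P = MC = 2, so 245 − 0.5Q = 2 and Q = 486.
CS = ½·(245 − 2)·486 = 59049.
Cournot with 5 identical firms: the symmetric best-response condition is 245 − 3q = 2. Each firm produces q = 81, total output Q = 405, price P = 42.5.
CS = ½·(245 − 42.5)·405 = 41006.25.

Competition: CS = 59049; Cournot: CS = 41006.25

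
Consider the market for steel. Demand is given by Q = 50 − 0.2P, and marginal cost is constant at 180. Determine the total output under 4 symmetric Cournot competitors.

Inverting demand: P = 250 − 5Q.
With 4 symmetric Cournot firms, each firm's FOC gives 250 − 25q = 180, so q = 2.8, Q = 4·2.8 = 11.2, and P = 194.

Q = 11.2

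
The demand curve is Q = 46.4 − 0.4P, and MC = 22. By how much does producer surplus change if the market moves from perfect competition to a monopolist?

Producer surplus rises by 883.6

Inverting demand: P = 116 − 2.5Q.
Under competition P = MC = 22, so Q = (116 − 22)/2.5 = 37.6.
PS = (22 − 22)·37.6 = 0.
Monopoly sets MR = MC: 116 − 5Q = 22 ⇒ Q = 18.8, P = 116 − 2.5·18.8 = 69.
PS = (69 − 22)·18.8 = 883.6.
Change in producer surplus: 883.6 − 0 = 883.6.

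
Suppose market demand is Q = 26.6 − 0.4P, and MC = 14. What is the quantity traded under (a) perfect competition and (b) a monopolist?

Competition: Q = 21; Monopoly: Q = 10.5

Inverting demand: P = 66.5 − 2.5Q.
Perfect competition: P = MC = 14, so 66.5 − 2.5Q = 14 and Q = 21.
Monopoly sets MR = MC: 66.5 − 5Q = 14 ⇒ Q = 10.5, P = 66.5 − 2.5·10.5 = 40.25.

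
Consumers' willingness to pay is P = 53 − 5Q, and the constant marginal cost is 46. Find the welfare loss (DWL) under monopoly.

Under competition P = MC = 46, so Q = (53 − 46)/5 = 1.4.
The monopolist equates marginal revenue to marginal cost: 53 − 10Q = 46, so Q = 0.7. From demand, P = 49.5.
DWL is the triangle between Q = 0.7 and Q = 1.4: ½·(1.4 − 0.7)·(49.5 − 46) = 1.225.

DWL = 1.225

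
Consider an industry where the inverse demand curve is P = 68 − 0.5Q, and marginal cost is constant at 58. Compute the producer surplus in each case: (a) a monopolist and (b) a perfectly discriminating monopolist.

Monopoly: PS = 50; Perfect PD: PS = 100

Monopoly sets MR = MC: 68 − Q = 58 ⇒ Q = 10, P = 68 − 0.5·10 = 63.
PS = (63 − 58)·10 = 50.
Under first-degree price discrimination the firm charges each unit its demand price and produces up to where P = MC, i.e. Q = 20. Consumer surplus is zero; producer surplus equals total surplus.
PS = ½·(68 − 58)·20 = 100.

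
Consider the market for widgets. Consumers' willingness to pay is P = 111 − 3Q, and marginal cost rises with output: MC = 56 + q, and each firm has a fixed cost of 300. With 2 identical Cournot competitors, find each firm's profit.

With 2 symmetric Cournot firms, each firm's FOC gives 111 − 9q = 56 + q, so q = 5.5, Q = 2·5.5 = 11, and P = 78.
Each firm's profit = 78·5.5 − (56·5.5 + ½·1·5.5²) − 300 = −194.125.

π_i = −194.125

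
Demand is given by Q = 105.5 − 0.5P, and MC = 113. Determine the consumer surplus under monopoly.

Inverting demand: P = 211 − 2Q.
Monopoly sets MR = MC: 211 − 4Q = 113 ⇒ Q = 24.5, P = 211 − 2·24.5 = 162.
CS = ½·(211 − 162)·24.5 = 600.25.

CS = 600.25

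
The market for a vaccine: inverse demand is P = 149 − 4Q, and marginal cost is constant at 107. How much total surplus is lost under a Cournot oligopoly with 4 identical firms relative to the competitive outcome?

Under competition P = MC = 107, so Q = (149 − 107)/4 = 10.5.
With 4 symmetric Cournot firms, each firm's FOC gives 149 − 20q = 107, so q = 2.1, Q = 4·2.1 = 8.4, and P = 115.4.
DWL is the triangle between Q = 8.4 and Q = 10.5: ½·(10.5 − 8.4)·(115.4 − 107) = 8.82.

DWL = 8.82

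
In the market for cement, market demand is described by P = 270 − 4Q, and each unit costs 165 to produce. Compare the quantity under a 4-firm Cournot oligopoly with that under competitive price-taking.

Cournot: Q = 21; Competition: Q = 26.25

In a 4-firm Cournot equilibrium, symmetry and the first-order condition give q = (270 − 165)/(20) = 5.25. So Q = 21 and P = 186.
Under competition P = MC = 165, so Q = (270 − 165)/4 = 26.25.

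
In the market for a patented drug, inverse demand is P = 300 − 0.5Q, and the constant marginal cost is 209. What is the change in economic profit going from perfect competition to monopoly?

Competitive firms price at marginal cost: P = 209, giving Q = 182.
Profit = (209 − 209)·182 = 0.
The monopolist equates marginal revenue to marginal cost: 300 − Q = 209, so Q = 91. From demand, P = 254.5.
Profit = (254.5 − 209)·91 = 4140.5.
Change in economic profit: 4140.5 − 0 = 4140.5.

Economic profit rises by 4140.5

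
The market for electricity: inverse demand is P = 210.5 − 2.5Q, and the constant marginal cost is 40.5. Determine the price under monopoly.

P = 125.5

Monopoly sets MR = MC: 210.5 − 5Q = 40.5 ⇒ Q = 34, P = 210.5 − 2.5·34 = 125.5.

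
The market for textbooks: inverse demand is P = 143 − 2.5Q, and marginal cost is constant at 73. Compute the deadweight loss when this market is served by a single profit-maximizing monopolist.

DWL = 245

Perfect competition: P = MC = 73, so 143 − 2.5Q = 73 and Q = 28.
A monopolist chooses Q where MR = MC. MR = 143 − 5Q; setting this equal to 73 gives Q = 14 and P = 108.
DWL is the triangle between Q = 14 and Q = 28: ½·(28 − 14)·(108 − 73) = 245.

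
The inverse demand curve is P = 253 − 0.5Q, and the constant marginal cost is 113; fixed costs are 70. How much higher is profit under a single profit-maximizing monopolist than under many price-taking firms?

π rises by 9800

Competitive firms price at marginal cost: P = 113, giving Q = 280.
Profit = (113 − 113)·280 − 70 = −70.
The monopolist equates marginal revenue to marginal cost: 253 − Q = 113, so Q = 140. From demand, P = 183.
Profit = (183 − 113)·140 − 70 = 9730.
Change in profit: 9730 − −70 = 9800.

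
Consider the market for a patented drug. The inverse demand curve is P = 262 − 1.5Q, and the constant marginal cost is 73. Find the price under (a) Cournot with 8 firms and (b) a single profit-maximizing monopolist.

Cournot: P = 94; Monopoly: P = 167.5

With 8 symmetric Cournot firms, each firm's FOC gives 262 − 13.5q = 73, so q = 14, Q = 8·14 = 112, and P = 94.
Monopoly sets MR = MC: 262 − 3Q = 73 ⇒ Q = 63, P = 262 − 1.5·63 = 167.5.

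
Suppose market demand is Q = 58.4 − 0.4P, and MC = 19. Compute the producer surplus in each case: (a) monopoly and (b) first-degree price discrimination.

Monopoly: PS = 1612.9; Perfect PD: PS = 3225.8

Inverting demand: P = 146 − 2.5Q.
The monopolist equates marginal revenue to marginal cost: 146 − 5Q = 19, so Q = 25.4. From demand, P = 82.5.
PS = (82.5 − 19)·25.4 = 1612.9.
A perfectly discriminating monopolist sells every unit with P(Q) ≥ MC(Q), so output equals the competitive quantity Q = 50.8. Each buyer pays their reservation price, so CS = 0 and the firm captures all surplus.
PS = ½·(146 − 19)·50.8 = 3225.8.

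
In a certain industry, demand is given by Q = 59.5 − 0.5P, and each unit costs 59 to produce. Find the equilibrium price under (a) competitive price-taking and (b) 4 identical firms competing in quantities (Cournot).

Inverting demand: P = 119 − 2Q.
Perfect competition: P = MC = 59, so 119 − 2Q = 59 and Q = 30.
With 4 symmetric Cournot firms, each firm's FOC gives 119 − 10q = 59, so q = 6, Q = 4·6 = 24, and P = 71.

Competition: P = 59; Cournot: P = 71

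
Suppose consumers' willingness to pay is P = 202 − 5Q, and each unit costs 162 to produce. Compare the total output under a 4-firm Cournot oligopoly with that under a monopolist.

Cournot with 4 identical firms: the symmetric best-response condition is 202 − 25q = 162. Each firm produces q = 1.6, total output Q = 6.4, price P = 170.
The monopolist equates marginal revenue to marginal cost: 202 − 10Q = 162, so Q = 4. From demand, P = 182.

Cournot: Q = 6.4; Monopoly: Q = 4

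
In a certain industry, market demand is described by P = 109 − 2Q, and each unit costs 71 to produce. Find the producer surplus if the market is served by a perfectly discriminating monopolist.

With perfect price discrimination, output is the efficient level Q = 19 (where demand meets MC), but every buyer pays their willingness to pay: CS = 0 and PS = total surplus.
PS = ½·(109 − 71)·19 = 361.

PS = 361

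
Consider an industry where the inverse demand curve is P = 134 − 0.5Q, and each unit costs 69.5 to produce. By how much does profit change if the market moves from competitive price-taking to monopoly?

Perfect competition: P = MC = 69.5, so 134 − 0.5Q = 69.5 and Q = 129.
Profit = (69.5 − 69.5)·129 = 0.
Monopoly sets MR = MC: 134 − Q = 69.5 ⇒ Q = 64.5, P = 134 − 0.5·64.5 = 101.75.
Profit = (101.75 − 69.5)·64.5 = 2080.125.
Change in profit: 2080.125 − 0 = 2080.125.

Profit rises by 2080.125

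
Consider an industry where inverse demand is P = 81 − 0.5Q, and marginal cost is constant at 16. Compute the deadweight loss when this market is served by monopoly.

Under competition P = MC = 16, so Q = (81 − 16)/0.5 = 130.
The monopolist equates marginal revenue to marginal cost: 81 − Q = 16, so Q = 65. From demand, P = 48.5.
DWL is the triangle between Q = 65 and Q = 130: ½·(130 − 65)·(48.5 − 16) = 1056.25.

DWL = 1056.25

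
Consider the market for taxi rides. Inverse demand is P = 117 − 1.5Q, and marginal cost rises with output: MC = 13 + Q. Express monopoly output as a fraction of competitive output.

Q_m/Q_c = 0.625

Monopoly sets MR = MC: 117 − 3Q = 13 + Q ⇒ Q = 26, P = 117 − 1.5·26 = 78.
Under competition P = MC: 117 − 1.5Q = 13 + Q ⇒ Q = 41.6, P = 54.6.
Ratio Q_m/Q_c = 26/41.6 = 0.625.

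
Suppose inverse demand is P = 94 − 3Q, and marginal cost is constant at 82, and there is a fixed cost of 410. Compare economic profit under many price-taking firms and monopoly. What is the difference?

π rises by 12

Competitive firms price at marginal cost: P = 82, giving Q = 4.
Profit = (82 − 82)·4 − 410 = −410.
The monopolist equates marginal revenue to marginal cost: 94 − 6Q = 82, so Q = 2. From demand, P = 88.
Profit = (88 − 82)·2 − 410 = −398.
Change in economic profit: −398 − −410 = 12.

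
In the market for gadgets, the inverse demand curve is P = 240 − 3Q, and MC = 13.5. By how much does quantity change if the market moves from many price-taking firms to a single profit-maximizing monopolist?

Perfect competition: P = MC = 13.5, so 240 − 3Q = 13.5 and Q = 75.5.
The monopolist equates marginal revenue to marginal cost: 240 − 6Q = 13.5, so Q = 37.75. From demand, P = 126.75.
Change in quantity: 37.75 − 75.5 = −37.75.

Q falls by 37.75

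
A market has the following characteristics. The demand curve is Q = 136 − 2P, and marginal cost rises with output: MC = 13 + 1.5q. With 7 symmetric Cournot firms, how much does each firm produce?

q_i = 10

Inverting demand: P = 68 − 0.5Q.
Cournot with 7 identical firms: the symmetric best-response condition is 68 − 4q = 13 + 1.5q. Each firm produces q = 10, total output Q = 70, price P = 33.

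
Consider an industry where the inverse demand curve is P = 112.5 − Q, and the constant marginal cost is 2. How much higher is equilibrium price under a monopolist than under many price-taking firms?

Equilibrium price rises by 55.25

Under competition P = MC = 2, so Q = (112.5 − 2)/1 = 110.5.
A monopolist chooses Q where MR = MC. MR = 112.5 − 2Q; setting this equal to 2 gives Q = 55.25 and P = 57.25.
Change in equilibrium price: 57.25 − 2 = 55.25.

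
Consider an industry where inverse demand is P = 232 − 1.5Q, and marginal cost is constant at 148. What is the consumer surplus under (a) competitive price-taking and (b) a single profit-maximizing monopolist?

Competition: CS = 2352; Monopoly: CS = 588

Competitive firms price at marginal cost: P = 148, giving Q = 56.
CS = ½·(232 − 148)·56 = 2352.
Monopoly sets MR = MC: 232 − 3Q = 148 ⇒ Q = 28, P = 232 − 1.5·28 = 190.
CS = ½·(232 − 190)·28 = 588.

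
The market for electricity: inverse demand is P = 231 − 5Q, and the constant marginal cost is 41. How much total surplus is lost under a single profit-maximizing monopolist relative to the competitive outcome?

DWL = 902.5

Perfect competition: P = MC = 41, so 231 − 5Q = 41 and Q = 38.
The monopolist equates marginal revenue to marginal cost: 231 − 10Q = 41, so Q = 19. From demand, P = 136.
DWL is the triangle between Q = 19 and Q = 38: ½·(38 − 19)·(136 − 41) = 902.5.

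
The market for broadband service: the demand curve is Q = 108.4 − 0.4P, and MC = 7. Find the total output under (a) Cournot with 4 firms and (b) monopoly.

Inverting demand: P = 271 − 2.5Q.
Cournot with 4 identical firms: the symmetric best-response condition is 271 − 12.5q = 7. Each firm produces q = 21.12, total output Q = 84.48, price P = 59.8.
A monopolist chooses Q where MR = MC. MR = 271 − 5Q; setting this equal to 7 gives Q = 52.8 and P = 139.

Cournot: Q = 84.48; Monopoly: Q = 52.8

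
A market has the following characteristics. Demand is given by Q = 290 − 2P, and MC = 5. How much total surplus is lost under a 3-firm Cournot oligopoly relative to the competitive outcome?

Inverting demand: P = 145 − 0.5Q.
Under competition P = MC = 5, so Q = (145 − 5)/0.5 = 280.
Cournot with 3 identical firms: the symmetric best-response condition is 145 − 2q = 5. Each firm produces q = 70, total output Q = 210, price P = 40.
DWL is the triangle between Q = 210 and Q = 280: ½·(280 − 210)·(40 − 5) = 1225.

DWL = 1225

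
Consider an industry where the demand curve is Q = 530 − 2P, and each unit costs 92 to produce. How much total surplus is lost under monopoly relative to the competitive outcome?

Inverting demand: P = 265 − 0.5Q.
Perfect competition: P = MC = 92, so 265 − 0.5Q = 92 and Q = 346.
Monopoly sets MR = MC: 265 − Q = 92 ⇒ Q = 173, P = 265 − 0.5·173 = 178.5.
DWL is the triangle between Q = 173 and Q = 346: ½·(346 − 173)·(178.5 − 92) = 7482.25.

DWL = 7482.25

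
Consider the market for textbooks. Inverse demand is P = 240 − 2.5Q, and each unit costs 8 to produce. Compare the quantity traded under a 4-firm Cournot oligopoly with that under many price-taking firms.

With 4 symmetric Cournot firms, each firm's FOC gives 240 − 12.5q = 8, so q = 18.56, Q = 4·18.56 = 74.24, and P = 54.4.
Perfect competition: P = MC = 8, so 240 − 2.5Q = 8 and Q = 92.8.

Cournot: Q = 74.24; Competition: Q = 92.8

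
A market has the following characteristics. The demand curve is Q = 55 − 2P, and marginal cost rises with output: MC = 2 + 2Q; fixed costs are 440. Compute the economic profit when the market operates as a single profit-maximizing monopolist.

Inverting demand: P = 27.5 − 0.5Q.
Monopoly sets MR = MC: 27.5 − Q = 2 + 2Q ⇒ Q = 8.5, P = 27.5 − 0.5·8.5 = 23.25.
Profit = 23.25·8.5 − (2·8.5 + ½·2·8.5²) − 440 = −331.625.

Profit = −331.625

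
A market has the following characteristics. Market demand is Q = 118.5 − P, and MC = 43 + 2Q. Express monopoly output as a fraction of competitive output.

Inverting demand: P = 118.5 − Q.
Monopoly sets MR = MC: 118.5 − 2Q = 43 + 2Q ⇒ Q = 18.875, P = 118.5 − 18.875 = 99.625.
Under competition P = MC: 118.5 − Q = 43 + 2Q ⇒ Q = 151/6, P = 280/3.
Ratio Q_m/Q_c = 18.875/(151/6) = 0.75.

Q_m/Q_c = 0.75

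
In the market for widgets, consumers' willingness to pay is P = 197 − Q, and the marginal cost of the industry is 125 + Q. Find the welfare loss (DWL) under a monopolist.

DWL = 144

Competitive equilibrium sets price equal to marginal cost: 197 − Q = 125 + Q, so Q = 36 and P = 161.
A monopolist chooses Q where MR = MC. MR = 197 − 2Q; setting this equal to 125 + Q gives Q = 24 and P = 173.
CS = ½·(197 − 161)·36 = 648; PS = (161·36 − 125·36 − ½·1·36²) = 648; TS = 1296.
CS = ½·(197 − 173)·24 = 288; PS = (173·24 − 125·24 − ½·1·24²) = 864; TS = 1152.
DWL = 1296 − 1152 = 144.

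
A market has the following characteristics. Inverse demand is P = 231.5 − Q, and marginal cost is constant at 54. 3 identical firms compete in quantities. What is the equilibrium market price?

P = 98.375

In a 3-firm Cournot equilibrium, symmetry and the first-order condition give q = (231.5 − 54)/(4) = 44.375. So Q = 133.125 and P = 98.375.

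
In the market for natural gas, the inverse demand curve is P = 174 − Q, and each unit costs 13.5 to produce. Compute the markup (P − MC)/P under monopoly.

Lerner index = 0.856

The monopolist equates marginal revenue to marginal cost: 174 − 2Q = 13.5, so Q = 80.25. From demand, P = 93.75.
Lerner index = (P − MC)/P = (93.75 − 13.5)/93.75 = 0.856.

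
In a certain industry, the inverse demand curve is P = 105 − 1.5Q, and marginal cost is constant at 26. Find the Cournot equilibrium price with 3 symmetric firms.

Cournot with 3 identical firms: the symmetric best-response condition is 105 − 6q = 26. Each firm produces q = 79/6, total output Q = 39.5, price P = 45.75.

P = 45.75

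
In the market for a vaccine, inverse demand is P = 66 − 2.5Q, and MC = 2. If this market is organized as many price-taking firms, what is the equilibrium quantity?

Q = 25.6

Perfect competition: P = MC = 2, so 66 − 2.5Q = 2 and Q = 25.6.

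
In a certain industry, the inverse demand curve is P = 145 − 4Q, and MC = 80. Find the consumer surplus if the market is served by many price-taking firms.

CS = 528.125

Under competition P = MC = 80, so Q = (145 − 80)/4 = 16.25.
CS = ½·(145 − 80)·16.25 = 528.125.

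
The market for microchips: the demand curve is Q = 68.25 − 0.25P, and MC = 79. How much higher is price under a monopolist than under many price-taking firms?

Inverting demand: P = 273 − 4Q.
Under competition P = MC = 79, so Q = (273 − 79)/4 = 48.5.
Monopoly sets MR = MC: 273 − 8Q = 79 ⇒ Q = 24.25, P = 273 − 4·24.25 = 176.
Change in price: 176 − 79 = 97.

P rises by 97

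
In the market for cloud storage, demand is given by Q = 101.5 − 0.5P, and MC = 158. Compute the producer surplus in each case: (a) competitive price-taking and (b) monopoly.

Competition: PS = 0; Monopoly: PS = 253.125

Inverting demand: P = 203 − 2Q.
Perfect competition: P = MC = 158, so 203 − 2Q = 158 and Q = 22.5.
PS = (158 − 158)·22.5 = 0.
The monopolist equates marginal revenue to marginal cost: 203 − 4Q = 158, so Q = 11.25. From demand, P = 180.5.
PS = (180.5 − 158)·11.25 = 253.125.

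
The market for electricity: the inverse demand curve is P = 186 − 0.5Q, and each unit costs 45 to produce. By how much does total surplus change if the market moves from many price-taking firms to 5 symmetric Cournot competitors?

TS falls by 552.25

Perfect competition: P = MC = 45, so 186 − 0.5Q = 45 and Q = 282.
CS = ½·(186 − 45)·282 = 19881; PS = (45 − 45)·282 = 0; TS = 19881.
In a 5-firm Cournot equilibrium, symmetry and the first-order condition give q = (186 − 45)/(3) = 47. So Q = 235 and P = 68.5.
CS = ½·(186 − 68.5)·235 = 13806.25; PS = (68.5 − 45)·235 = 5522.5; TS = 19328.75.
Change in total surplus: 19328.75 − 19881 = −552.25.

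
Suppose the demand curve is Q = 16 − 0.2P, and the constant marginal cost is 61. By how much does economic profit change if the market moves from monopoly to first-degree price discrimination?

π rises by 18.05

Inverting demand: P = 80 − 5Q.
Monopoly sets MR = MC: 80 − 10Q = 61 ⇒ Q = 1.9, P = 80 − 5·1.9 = 70.5.
Profit = (70.5 − 61)·1.9 = 18.05.
With perfect price discrimination, output is the efficient level Q = 3.8 (where demand meets MC), but every buyer pays their willingness to pay: CS = 0 and PS = total surplus.
PS equals the full surplus area, 36.1. Profit = 36.1 = 36.1.
Change in economic profit: 36.1 − 18.05 = 18.05.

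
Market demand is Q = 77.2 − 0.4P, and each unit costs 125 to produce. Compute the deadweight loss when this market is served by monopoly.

DWL = 231.2

Inverting demand: P = 193 − 2.5Q.
Under competition P = MC = 125, so Q = (193 − 125)/2.5 = 27.2.
Monopoly sets MR = MC: 193 − 5Q = 125 ⇒ Q = 13.6, P = 193 − 2.5·13.6 = 159.
DWL is the triangle between Q = 13.6 and Q = 27.2: ½·(27.2 − 13.6)·(159 − 125) = 231.2.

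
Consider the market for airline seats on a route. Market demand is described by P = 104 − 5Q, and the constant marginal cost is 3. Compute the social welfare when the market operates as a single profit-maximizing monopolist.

TS = 765.075

The monopolist equates marginal revenue to marginal cost: 104 − 10Q = 3, so Q = 10.1. From demand, P = 53.5.
CS = ½·(104 − 53.5)·10.1 = 255.025; PS = (53.5 − 3)·10.1 = 510.05; TS = 765.075.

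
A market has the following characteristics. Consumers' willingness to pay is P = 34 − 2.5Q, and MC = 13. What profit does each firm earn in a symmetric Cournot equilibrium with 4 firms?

Cournot with 4 identical firms: the symmetric best-response condition is 34 − 12.5q = 13. Each firm produces q = 1.68, total output Q = 6.72, price P = 17.2.
Each firm's profit = (17.2 − 13)·1.68 = 7.056.

π_i = 7.056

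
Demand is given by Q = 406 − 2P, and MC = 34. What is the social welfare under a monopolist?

TS = 21420.75

Inverting demand: P = 203 − 0.5Q.
The monopolist equates marginal revenue to marginal cost: 203 − Q = 34, so Q = 169. From demand, P = 118.5.
CS = ½·(203 − 118.5)·169 = 7140.25; PS = (118.5 − 34)·169 = 14280.5; TS = 21420.75.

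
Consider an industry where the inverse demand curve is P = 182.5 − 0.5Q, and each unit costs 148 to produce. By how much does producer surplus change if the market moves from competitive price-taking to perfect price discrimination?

Competitive firms price at marginal cost: P = 148, giving Q = 69.
PS = (148 − 148)·69 = 0.
With perfect price discrimination, output is the efficient level Q = 69 (where demand meets MC), but every buyer pays their willingness to pay: CS = 0 and PS = total surplus.
PS = ½·(182.5 − 148)·69 = 1190.25.
Change in producer surplus: 1190.25 − 0 = 1190.25.

PS rises by 1190.25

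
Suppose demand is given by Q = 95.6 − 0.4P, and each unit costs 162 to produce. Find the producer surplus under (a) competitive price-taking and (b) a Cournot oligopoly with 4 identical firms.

Inverting demand: P = 239 − 2.5Q.
Under competition P = MC = 162, so Q = (239 − 162)/2.5 = 30.8.
PS = (162 − 162)·30.8 = 0.
With 4 symmetric Cournot firms, each firm's FOC gives 239 − 12.5q = 162, so q = 6.16, Q = 4·6.16 = 24.64, and P = 177.4.
PS = (177.4 − 162)·24.64 = 379.456.

Competition: PS = 0; Cournot: PS = 379.456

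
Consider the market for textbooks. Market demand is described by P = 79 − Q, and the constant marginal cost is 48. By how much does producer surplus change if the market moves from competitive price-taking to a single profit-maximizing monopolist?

Perfect competition: P = MC = 48, so 79 − Q = 48 and Q = 31.
PS = (48 − 48)·31 = 0.
Monopoly sets MR = MC: 79 − 2Q = 48 ⇒ Q = 15.5, P = 79 − 15.5 = 63.5.
PS = (63.5 − 48)·15.5 = 240.25.
Change in producer surplus: 240.25 − 0 = 240.25.

Producer surplus rises by 240.25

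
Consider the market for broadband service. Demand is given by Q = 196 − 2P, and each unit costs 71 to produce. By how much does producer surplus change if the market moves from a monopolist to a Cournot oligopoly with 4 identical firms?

Inverting demand: P = 98 − 0.5Q.
A monopolist chooses Q where MR = MC. MR = 98 − Q; setting this equal to 71 gives Q = 27 and P = 84.5.
PS = (84.5 − 71)·27 = 364.5.
With 4 symmetric Cournot firms, each firm's FOC gives 98 − 2.5q = 71, so q = 10.8, Q = 4·10.8 = 43.2, and P = 76.4.
PS = (76.4 − 71)·43.2 = 233.28.
Change in producer surplus: 233.28 − 364.5 = −131.22.

PS falls by 131.22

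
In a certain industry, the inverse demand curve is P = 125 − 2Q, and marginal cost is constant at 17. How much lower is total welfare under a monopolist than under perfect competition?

Perfect competition: P = MC = 17, so 125 − 2Q = 17 and Q = 54.
CS = ½·(125 − 17)·54 = 2916; PS = (17 − 17)·54 = 0; TS = 2916.
A monopolist chooses Q where MR = MC. MR = 125 − 4Q; setting this equal to 17 gives Q = 27 and P = 71.
CS = ½·(125 − 71)·27 = 729; PS = (71 − 17)·27 = 1458; TS = 2187.
Change in total welfare: 2187 − 2916 = −729.

Total welfare falls by 729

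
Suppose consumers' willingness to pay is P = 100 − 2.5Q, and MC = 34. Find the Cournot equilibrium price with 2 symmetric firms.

Cournot with 2 identical firms: the symmetric best-response condition is 100 − 7.5q = 34. Each firm produces q = 8.8, total output Q = 17.6, price P = 56.

P = 56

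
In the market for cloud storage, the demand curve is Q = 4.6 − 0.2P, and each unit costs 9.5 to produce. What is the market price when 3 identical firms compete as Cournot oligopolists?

Inverting demand: P = 23 − 5Q.
Cournot with 3 identical firms: the symmetric best-response condition is 23 − 20q = 9.5. Each firm produces q = 0.675, total output Q = 2.025, price P = 12.875.

P = 12.875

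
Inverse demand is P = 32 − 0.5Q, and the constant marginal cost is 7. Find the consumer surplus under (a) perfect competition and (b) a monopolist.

Competition: CS = 625; Monopoly: CS = 156.25

Competitive firms price at marginal cost: P = 7, giving Q = 50.
CS = ½·(32 − 7)·50 = 625.
Monopoly sets MR = MC: 32 − Q = 7 ⇒ Q = 25, P = 32 − 0.5·25 = 19.5.
CS = ½·(32 − 19.5)·25 = 156.25.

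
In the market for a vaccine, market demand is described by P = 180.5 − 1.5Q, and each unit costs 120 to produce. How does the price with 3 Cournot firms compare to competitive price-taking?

Cournot: P = 135.125; Competition: P = 120

In a 3-firm Cournot equilibrium, symmetry and the first-order condition give q = (180.5 − 120)/(6) = 121/12. So Q = 30.25 and P = 135.125.
Competitive firms price at marginal cost: P = 120, giving Q = 121/3.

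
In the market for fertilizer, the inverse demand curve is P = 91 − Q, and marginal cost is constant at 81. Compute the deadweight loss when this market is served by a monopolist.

Under competition P = MC = 81, so Q = (91 − 81)/1 = 10.
A monopolist chooses Q where MR = MC. MR = 91 − 2Q; setting this equal to 81 gives Q = 5 and P = 86.
DWL is the triangle between Q = 5 and Q = 10: ½·(10 − 5)·(86 − 81) = 12.5.

DWL = 12.5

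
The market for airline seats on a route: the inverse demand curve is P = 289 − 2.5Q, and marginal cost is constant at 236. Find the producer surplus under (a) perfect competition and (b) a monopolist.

Perfect competition: P = MC = 236, so 289 − 2.5Q = 236 and Q = 21.2.
PS = (236 − 236)·21.2 = 0.
A monopolist chooses Q where MR = MC. MR = 289 − 5Q; setting this equal to 236 gives Q = 10.6 and P = 262.5.
PS = (262.5 − 236)·10.6 = 280.9.

Competition: PS = 0; Monopoly: PS = 280.9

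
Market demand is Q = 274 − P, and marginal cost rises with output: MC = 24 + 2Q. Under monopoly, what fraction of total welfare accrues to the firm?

Inverting demand: P = 274 − Q.
A monopolist chooses Q where MR = MC. MR = 274 − 2Q; setting this equal to 24 + 2Q gives Q = 62.5 and P = 211.5.
CS = ½·(274 − 211.5)·62.5 = 1953.125.
PS = P·Q − VC(Q) = 211.5·62.5 − (24·62.5 + ½·2·62.5²) = 7812.5.
Share captured = PS/TS = 7812.5/9765.625 = 0.8.

PS/TS = 0.8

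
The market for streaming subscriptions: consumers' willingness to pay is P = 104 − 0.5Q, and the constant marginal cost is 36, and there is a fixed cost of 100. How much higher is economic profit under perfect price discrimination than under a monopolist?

A monopolist chooses Q where MR = MC. MR = 104 − Q; setting this equal to 36 gives Q = 68 and P = 70.
Profit = (70 − 36)·68 − 100 = 2212.
Under first-degree price discrimination the firm charges each unit its demand price and produces up to where P = MC, i.e. Q = 136. Consumer surplus is zero; producer surplus equals total surplus.
PS equals the full surplus area, 4624. Profit = 4624 − 100 = 4524.
Change in economic profit: 4524 − 2212 = 2312.

π rises by 2312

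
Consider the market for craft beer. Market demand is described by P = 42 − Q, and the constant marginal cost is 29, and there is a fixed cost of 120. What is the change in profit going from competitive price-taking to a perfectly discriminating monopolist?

Under competition P = MC = 29, so Q = (42 − 29)/1 = 13.
Profit = (29 − 29)·13 − 120 = −120.
Under first-degree price discrimination the firm charges each unit its demand price and produces up to where P = MC, i.e. Q = 13. Consumer surplus is zero; producer surplus equals total surplus.
PS equals the full surplus area, 84.5. Profit = 84.5 − 120 = −35.5.
Change in profit: −35.5 − −120 = 84.5.

Profit rises by 84.5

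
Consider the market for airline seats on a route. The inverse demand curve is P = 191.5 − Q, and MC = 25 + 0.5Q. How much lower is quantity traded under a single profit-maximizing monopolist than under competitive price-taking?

Q falls by 44.4

Competitive equilibrium sets price equal to marginal cost: 191.5 − Q = 25 + 0.5Q, so Q = 111 and P = 80.5.
A monopolist chooses Q where MR = MC. MR = 191.5 − 2Q; setting this equal to 25 + 0.5Q gives Q = 66.6 and P = 124.9.
Change in quantity traded: 66.6 − 111 = −44.4.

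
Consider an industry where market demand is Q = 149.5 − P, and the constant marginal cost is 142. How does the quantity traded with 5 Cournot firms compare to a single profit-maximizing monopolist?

Inverting demand: P = 149.5 − Q.
In a 5-firm Cournot equilibrium, symmetry and the first-order condition give q = (149.5 − 142)/(6) = 1.25. So Q = 6.25 and P = 143.25.
Monopoly sets MR = MC: 149.5 − 2Q = 142 ⇒ Q = 3.75, P = 149.5 − 3.75 = 145.75.

Cournot: Q = 6.25; Monopoly: Q = 3.75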